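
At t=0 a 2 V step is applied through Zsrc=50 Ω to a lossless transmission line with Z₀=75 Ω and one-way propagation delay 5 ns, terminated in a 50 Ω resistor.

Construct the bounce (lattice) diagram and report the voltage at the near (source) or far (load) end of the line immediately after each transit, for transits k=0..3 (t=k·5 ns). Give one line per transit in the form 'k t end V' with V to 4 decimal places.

Γ_L=-0.200000, Γ_S=-0.200000; launch V₁=2·75/125=1.200000
k=0 src: V=1.2000
k=1 load: inc=1.200000, refl=1.200000·-0.200000=-0.2400; V=0.000000+1.200000+-0.240000=0.9600
k=2 src: inc=-0.240000, refl=-0.240000·-0.200000=0.0480; V=1.200000+-0.240000+0.048000=1.0080
k=3 load: inc=0.048000, refl=0.048000·-0.200000=-0.0096; V=0.960000+0.048000+-0.009600=0.9984

0 0 source 1.2000
1 5 load 0.9600
2 10 source 1.0080
3 15 load 0.9984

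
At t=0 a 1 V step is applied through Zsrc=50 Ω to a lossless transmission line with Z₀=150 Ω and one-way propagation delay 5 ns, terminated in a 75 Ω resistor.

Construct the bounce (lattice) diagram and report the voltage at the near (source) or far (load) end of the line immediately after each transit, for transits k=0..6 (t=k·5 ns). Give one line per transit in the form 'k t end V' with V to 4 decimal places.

0 0 source 0.7500
1 5 load 0.5000
2 10 source 0.6250
3 15 load 0.5833
4 20 source 0.6042
5 25 load 0.5972
6 30 source 0.6007

Γ_L=-0.333333, Γ_S=-0.500000; launch V₁=1·150/200=0.750000
k=0 src: V=0.7500
k=1 load: inc=0.750000, refl=0.750000·-0.333333=-0.2500; V=0.000000+0.750000+-0.250000=0.5000
k=2 src: inc=-0.250000, refl=-0.250000·-0.500000=0.1250; V=0.750000+-0.250000+0.125000=0.6250
k=3 load: inc=0.125000, refl=0.125000·-0.333333=-0.0417; V=0.500000+0.125000+-0.041667=0.5833
k=4 src: inc=-0.041667, refl=-0.041667·-0.500000=0.0208; V=0.625000+-0.041667+0.020833=0.6042
k=5 load: inc=0.020833, refl=0.020833·-0.333333=-0.0069; V=0.583333+0.020833+-0.006944=0.5972
k=6 src: inc=-0.006944, refl=-0.006944·-0.500000=0.0035; V=0.604167+-0.006944+0.003472=0.6007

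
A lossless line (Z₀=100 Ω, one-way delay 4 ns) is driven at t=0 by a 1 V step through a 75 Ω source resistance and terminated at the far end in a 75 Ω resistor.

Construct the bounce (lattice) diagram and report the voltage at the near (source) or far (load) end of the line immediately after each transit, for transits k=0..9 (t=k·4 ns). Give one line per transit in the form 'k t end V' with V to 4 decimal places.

0 0 source 0.5714
1 4 load 0.4898
2 8 source 0.5015
3 12 load 0.4998
4 16 source 0.5000
5 20 load 0.5000
6 24 source 0.5000
7 28 load 0.5000
8 32 source 0.5000
9 36 load 0.5000

Γ_L=-0.142857, Γ_S=-0.142857; launch V₁=1·100/175=0.571429
k=0 src: V=0.5714
k=1 load: inc=0.571429, refl=0.571429·-0.142857=-0.0816; V=0.000000+0.571429+-0.081633=0.4898
k=2 src: inc=-0.081633, refl=-0.081633·-0.142857=0.0117; V=0.571429+-0.081633+0.011662=0.5015
k=3 load: inc=0.011662, refl=0.011662·-0.142857=-0.0017; V=0.489796+0.011662+-0.001666=0.4998
k=4 src: inc=-0.001666, refl=-0.001666·-0.142857=0.0002; V=0.501458+-0.001666+0.000238=0.5000
k=5 load: inc=0.000238, refl=0.000238·-0.142857=-0.0000; V=0.499792+0.000238+-0.000034=0.5000
k=6 src: inc=-0.000034, refl=-0.000034·-0.142857=0.0000; V=0.500030+-0.000034+0.000005=0.5000
k=7 load: inc=0.000005, refl=0.000005·-0.142857=-0.0000; V=0.499996+0.000005+-0.000001=0.5000
k=8 src: inc=-0.000001, refl=-0.000001·-0.142857=0.0000; V=0.500001+-0.000001+0.000000=0.5000
k=9 load: inc=0.000000, refl=0.000000·-0.142857=-0.0000; V=0.500000+0.000000+-0.000000=0.5000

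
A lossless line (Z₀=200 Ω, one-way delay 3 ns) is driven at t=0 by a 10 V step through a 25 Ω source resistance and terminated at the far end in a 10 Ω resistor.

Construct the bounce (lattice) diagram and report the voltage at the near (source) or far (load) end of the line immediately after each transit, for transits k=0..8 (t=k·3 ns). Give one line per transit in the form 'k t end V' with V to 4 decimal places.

Γ_L=-0.904762, Γ_S=-0.777778; launch V₁=10·200/225=8.888889
k=0 src: V=8.8889
k=1 load: inc=8.888889, refl=8.888889·-0.904762=-8.0423; V=0.000000+8.888889+-8.042328=0.8466
k=2 src: inc=-8.042328, refl=-8.042328·-0.777778=6.2551; V=8.888889+-8.042328+6.255144=7.1017
k=3 load: inc=6.255144, refl=6.255144·-0.904762=-5.6594; V=0.846561+6.255144+-5.659416=1.4423
k=4 src: inc=-5.659416, refl=-5.659416·-0.777778=4.4018; V=7.101705+-5.659416+4.401768=5.8441
k=5 load: inc=4.401768, refl=4.401768·-0.904762=-3.9826; V=1.442289+4.401768+-3.982552=1.8615
k=6 src: inc=-3.982552, refl=-3.982552·-0.777778=3.0975; V=5.844057+-3.982552+3.097540=4.9590
k=7 load: inc=3.097540, refl=3.097540·-0.904762=-2.8025; V=1.861505+3.097540+-2.802537=2.1565
k=8 src: inc=-2.802537, refl=-2.802537·-0.777778=2.1798; V=4.959045+-2.802537+2.179751=4.3363

0 0 source 8.8889
1 3 load 0.8466
2 6 source 7.1017
3 9 load 1.4423
4 12 source 5.8441
5 15 load 1.8615
6 18 source 4.9590
7 21 load 2.1565
8 24 source 4.3363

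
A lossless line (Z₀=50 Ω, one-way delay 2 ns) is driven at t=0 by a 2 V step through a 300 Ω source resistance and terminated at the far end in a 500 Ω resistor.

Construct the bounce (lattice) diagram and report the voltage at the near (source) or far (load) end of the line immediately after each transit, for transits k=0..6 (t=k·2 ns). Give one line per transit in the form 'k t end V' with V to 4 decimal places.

Γ_L=0.818182, Γ_S=0.714286; launch V₁=2·50/350=0.285714
k=0 src: V=0.2857
k=1 load: inc=0.285714, refl=0.285714·0.818182=0.2338; V=0.000000+0.285714+0.233766=0.5195
k=2 src: inc=0.233766, refl=0.233766·0.714286=0.1670; V=0.285714+0.233766+0.166976=0.6865
k=3 load: inc=0.166976, refl=0.166976·0.818182=0.1366; V=0.519481+0.166976+0.136617=0.8231
k=4 src: inc=0.136617, refl=0.136617·0.714286=0.0976; V=0.686456+0.136617+0.097583=0.9207
k=5 load: inc=0.097583, refl=0.097583·0.818182=0.0798; V=0.823073+0.097583+0.079841=1.0005
k=6 src: inc=0.079841, refl=0.079841·0.714286=0.0570; V=0.920656+0.079841+0.057029=1.0575

0 0 source 0.2857
1 2 load 0.5195
2 4 source 0.6865
3 6 load 0.8231
4 8 source 0.9207
5 10 load 1.0005
6 12 source 1.0575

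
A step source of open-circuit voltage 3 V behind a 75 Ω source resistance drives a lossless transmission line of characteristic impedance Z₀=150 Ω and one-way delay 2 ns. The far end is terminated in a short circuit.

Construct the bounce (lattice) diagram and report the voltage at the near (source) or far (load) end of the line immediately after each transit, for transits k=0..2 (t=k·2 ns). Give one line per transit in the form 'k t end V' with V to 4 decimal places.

0 0 source 2.0000
1 2 load 0.0000
2 4 source 0.6667

Γ_L=-1.000000, Γ_S=-0.333333; launch V₁=3·150/225=2.000000
k=0 src: V=2.0000
k=1 load: inc=2.000000, refl=2.000000·-1.000000=-2.0000; V=0.000000+2.000000+-2.000000=0.0000
k=2 src: inc=-2.000000, refl=-2.000000·-0.333333=0.6667; V=2.000000+-2.000000+0.666667=0.6667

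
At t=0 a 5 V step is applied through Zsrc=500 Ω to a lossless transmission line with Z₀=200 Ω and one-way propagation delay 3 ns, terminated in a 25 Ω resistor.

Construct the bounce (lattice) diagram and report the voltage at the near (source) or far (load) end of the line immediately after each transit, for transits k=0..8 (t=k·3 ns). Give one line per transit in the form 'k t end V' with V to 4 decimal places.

0 0 source 1.4286
1 3 load 0.3175
2 6 source -0.1587
3 9 load 0.2116
4 12 source 0.3704
5 15 load 0.2469
6 18 source 0.1940
7 21 load 0.2352
8 24 source 0.2528

Γ_L=-0.777778, Γ_S=0.428571; launch V₁=5·200/700=1.428571
k=0 src: V=1.4286
k=1 load: inc=1.428571, refl=1.428571·-0.777778=-1.1111; V=0.000000+1.428571+-1.111111=0.3175
k=2 src: inc=-1.111111, refl=-1.111111·0.428571=-0.4762; V=1.428571+-1.111111+-0.476190=-0.1587
k=3 load: inc=-0.476190, refl=-0.476190·-0.777778=0.3704; V=0.317460+-0.476190+0.370370=0.2116
k=4 src: inc=0.370370, refl=0.370370·0.428571=0.1587; V=-0.158730+0.370370+0.158730=0.3704
k=5 load: inc=0.158730, refl=0.158730·-0.777778=-0.1235; V=0.211640+0.158730+-0.123457=0.2469
k=6 src: inc=-0.123457, refl=-0.123457·0.428571=-0.0529; V=0.370370+-0.123457+-0.052910=0.1940
k=7 load: inc=-0.052910, refl=-0.052910·-0.777778=0.0412; V=0.246914+-0.052910+0.041152=0.2352
k=8 src: inc=0.041152, refl=0.041152·0.428571=0.0176; V=0.194004+0.041152+0.017637=0.2528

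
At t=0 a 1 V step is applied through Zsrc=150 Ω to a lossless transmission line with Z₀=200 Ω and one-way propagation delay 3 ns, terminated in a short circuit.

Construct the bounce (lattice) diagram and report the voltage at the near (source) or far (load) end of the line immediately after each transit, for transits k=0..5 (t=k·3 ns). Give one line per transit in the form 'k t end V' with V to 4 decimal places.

0 0 source 0.5714
1 3 load 0.0000
2 6 source 0.0816
3 9 load 0.0000
4 12 source 0.0117
5 15 load 0.0000

Γ_L=-1.000000, Γ_S=-0.142857; launch V₁=1·200/350=0.571429
k=0 src: V=0.5714
k=1 load: inc=0.571429, refl=0.571429·-1.000000=-0.5714; V=0.000000+0.571429+-0.571429=0.0000
k=2 src: inc=-0.571429, refl=-0.571429·-0.142857=0.0816; V=0.571429+-0.571429+0.081633=0.0816
k=3 load: inc=0.081633, refl=0.081633·-1.000000=-0.0816; V=0.000000+0.081633+-0.081633=0.0000
k=4 src: inc=-0.081633, refl=-0.081633·-0.142857=0.0117; V=0.081633+-0.081633+0.011662=0.0117
k=5 load: inc=0.011662, refl=0.011662·-1.000000=-0.0117; V=0.000000+0.011662+-0.011662=0.0000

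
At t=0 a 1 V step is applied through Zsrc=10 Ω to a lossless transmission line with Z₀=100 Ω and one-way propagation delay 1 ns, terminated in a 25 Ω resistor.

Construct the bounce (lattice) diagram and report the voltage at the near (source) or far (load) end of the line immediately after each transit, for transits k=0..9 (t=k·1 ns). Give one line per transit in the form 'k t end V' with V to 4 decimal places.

0 0 source 0.9091
1 1 load 0.3636
2 2 source 0.8099
3 3 load 0.5421
4 4 source 0.7612
5 5 load 0.6298
6 6 source 0.7373
7 7 load 0.6728
8 8 source 0.7256
9 9 load 0.6939

Γ_L=-0.600000, Γ_S=-0.818182; launch V₁=1·100/110=0.909091
k=0 src: V=0.9091
k=1 load: inc=0.909091, refl=0.909091·-0.600000=-0.5455; V=0.000000+0.909091+-0.545455=0.3636
k=2 src: inc=-0.545455, refl=-0.545455·-0.818182=0.4463; V=0.909091+-0.545455+0.446281=0.8099
k=3 load: inc=0.446281, refl=0.446281·-0.600000=-0.2678; V=0.363636+0.446281+-0.267769=0.5421
k=4 src: inc=-0.267769, refl=-0.267769·-0.818182=0.2191; V=0.809917+-0.267769+0.219083=0.7612
k=5 load: inc=0.219083, refl=0.219083·-0.600000=-0.1315; V=0.542149+0.219083+-0.131450=0.6298
k=6 src: inc=-0.131450, refl=-0.131450·-0.818182=0.1076; V=0.761232+-0.131450+0.107550=0.7373
k=7 load: inc=0.107550, refl=0.107550·-0.600000=-0.0645; V=0.629782+0.107550+-0.064530=0.6728
k=8 src: inc=-0.064530, refl=-0.064530·-0.818182=0.0528; V=0.737332+-0.064530+0.052797=0.7256
k=9 load: inc=0.052797, refl=0.052797·-0.600000=-0.0317; V=0.672802+0.052797+-0.031678=0.6939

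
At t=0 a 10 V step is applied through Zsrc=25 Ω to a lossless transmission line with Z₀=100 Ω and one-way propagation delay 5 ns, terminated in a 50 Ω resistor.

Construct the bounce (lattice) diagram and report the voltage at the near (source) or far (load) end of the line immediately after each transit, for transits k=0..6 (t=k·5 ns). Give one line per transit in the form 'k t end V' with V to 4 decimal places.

0 0 source 8.0000
1 5 load 5.3333
2 10 source 6.9333
3 15 load 6.4000
4 20 source 6.7200
5 25 load 6.6133
6 30 source 6.6773

Γ_L=-0.333333, Γ_S=-0.600000; launch V₁=10·100/125=8.000000
k=0 src: V=8.0000
k=1 load: inc=8.000000, refl=8.000000·-0.333333=-2.6667; V=0.000000+8.000000+-2.666667=5.3333
k=2 src: inc=-2.666667, refl=-2.666667·-0.600000=1.6000; V=8.000000+-2.666667+1.600000=6.9333
k=3 load: inc=1.600000, refl=1.600000·-0.333333=-0.5333; V=5.333333+1.600000+-0.533333=6.4000
k=4 src: inc=-0.533333, refl=-0.533333·-0.600000=0.3200; V=6.933333+-0.533333+0.320000=6.7200
k=5 load: inc=0.320000, refl=0.320000·-0.333333=-0.1067; V=6.400000+0.320000+-0.106667=6.6133
k=6 src: inc=-0.106667, refl=-0.106667·-0.600000=0.0640; V=6.720000+-0.106667+0.064000=6.6773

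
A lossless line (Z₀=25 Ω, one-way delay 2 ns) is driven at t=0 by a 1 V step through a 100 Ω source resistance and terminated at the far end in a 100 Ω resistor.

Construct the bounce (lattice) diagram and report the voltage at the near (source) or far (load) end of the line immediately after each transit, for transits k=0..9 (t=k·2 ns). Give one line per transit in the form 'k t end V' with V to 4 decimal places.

Γ_L=0.600000, Γ_S=0.600000; launch V₁=1·25/125=0.200000
k=0 src: V=0.2000
k=1 load: inc=0.200000, refl=0.200000·0.600000=0.1200; V=0.000000+0.200000+0.120000=0.3200
k=2 src: inc=0.120000, refl=0.120000·0.600000=0.0720; V=0.200000+0.120000+0.072000=0.3920
k=3 load: inc=0.072000, refl=0.072000·0.600000=0.0432; V=0.320000+0.072000+0.043200=0.4352
k=4 src: inc=0.043200, refl=0.043200·0.600000=0.0259; V=0.392000+0.043200+0.025920=0.4611
k=5 load: inc=0.025920, refl=0.025920·0.600000=0.0156; V=0.435200+0.025920+0.015552=0.4767
k=6 src: inc=0.015552, refl=0.015552·0.600000=0.0093; V=0.461120+0.015552+0.009331=0.4860
k=7 load: inc=0.009331, refl=0.009331·0.600000=0.0056; V=0.476672+0.009331+0.005599=0.4916
k=8 src: inc=0.005599, refl=0.005599·0.600000=0.0034; V=0.486003+0.005599+0.003359=0.4950
k=9 load: inc=0.003359, refl=0.003359·0.600000=0.0020; V=0.491602+0.003359+0.002016=0.4970

0 0 source 0.2000
1 2 load 0.3200
2 4 source 0.3920
3 6 load 0.4352
4 8 source 0.4611
5 10 load 0.4767
6 12 source 0.4860
7 14 load 0.4916
8 16 source 0.4950
9 18 load 0.4970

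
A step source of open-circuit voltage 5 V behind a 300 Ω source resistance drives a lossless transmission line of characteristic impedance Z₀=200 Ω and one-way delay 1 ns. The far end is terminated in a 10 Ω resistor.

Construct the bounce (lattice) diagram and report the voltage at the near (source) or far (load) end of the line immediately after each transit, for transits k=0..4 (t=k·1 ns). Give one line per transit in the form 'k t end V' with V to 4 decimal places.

Γ_L=-0.904762, Γ_S=0.200000; launch V₁=5·200/500=2.000000
k=0 src: V=2.0000
k=1 load: inc=2.000000, refl=2.000000·-0.904762=-1.8095; V=0.000000+2.000000+-1.809524=0.1905
k=2 src: inc=-1.809524, refl=-1.809524·0.200000=-0.3619; V=2.000000+-1.809524+-0.361905=-0.1714
k=3 load: inc=-0.361905, refl=-0.361905·-0.904762=0.3274; V=0.190476+-0.361905+0.327438=0.1560
k=4 src: inc=0.327438, refl=0.327438·0.200000=0.0655; V=-0.171429+0.327438+0.065488=0.2215

0 0 source 2.0000
1 1 load 0.1905
2 2 source -0.1714
3 3 load 0.1560
4 4 source 0.2215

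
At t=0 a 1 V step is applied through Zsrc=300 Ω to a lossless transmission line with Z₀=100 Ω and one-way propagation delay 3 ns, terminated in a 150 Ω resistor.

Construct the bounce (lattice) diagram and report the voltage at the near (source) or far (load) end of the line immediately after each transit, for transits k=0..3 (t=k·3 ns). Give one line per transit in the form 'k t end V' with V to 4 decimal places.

Γ_L=0.200000, Γ_S=0.500000; launch V₁=1·100/400=0.250000
k=0 src: V=0.2500
k=1 load: inc=0.250000, refl=0.250000·0.200000=0.0500; V=0.000000+0.250000+0.050000=0.3000
k=2 src: inc=0.050000, refl=0.050000·0.500000=0.0250; V=0.250000+0.050000+0.025000=0.3250
k=3 load: inc=0.025000, refl=0.025000·0.200000=0.0050; V=0.300000+0.025000+0.005000=0.3300

0 0 source 0.2500
1 3 load 0.3000
2 6 source 0.3250
3 9 load 0.3300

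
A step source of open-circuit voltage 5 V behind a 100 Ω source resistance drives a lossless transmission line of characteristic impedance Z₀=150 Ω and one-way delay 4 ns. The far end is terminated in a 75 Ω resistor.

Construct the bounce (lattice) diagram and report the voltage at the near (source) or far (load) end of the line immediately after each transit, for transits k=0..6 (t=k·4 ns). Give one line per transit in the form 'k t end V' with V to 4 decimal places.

0 0 source 3.0000
1 4 load 2.0000
2 8 source 2.2000
3 12 load 2.1333
4 16 source 2.1467
5 20 load 2.1422
6 24 source 2.1431

Γ_L=-0.333333, Γ_S=-0.200000; launch V₁=5·150/250=3.000000
k=0 src: V=3.0000
k=1 load: inc=3.000000, refl=3.000000·-0.333333=-1.0000; V=0.000000+3.000000+-1.000000=2.0000
k=2 src: inc=-1.000000, refl=-1.000000·-0.200000=0.2000; V=3.000000+-1.000000+0.200000=2.2000
k=3 load: inc=0.200000, refl=0.200000·-0.333333=-0.0667; V=2.000000+0.200000+-0.066667=2.1333
k=4 src: inc=-0.066667, refl=-0.066667·-0.200000=0.0133; V=2.200000+-0.066667+0.013333=2.1467
k=5 load: inc=0.013333, refl=0.013333·-0.333333=-0.0044; V=2.133333+0.013333+-0.004444=2.1422
k=6 src: inc=-0.004444, refl=-0.004444·-0.200000=0.0009; V=2.146667+-0.004444+0.000889=2.1431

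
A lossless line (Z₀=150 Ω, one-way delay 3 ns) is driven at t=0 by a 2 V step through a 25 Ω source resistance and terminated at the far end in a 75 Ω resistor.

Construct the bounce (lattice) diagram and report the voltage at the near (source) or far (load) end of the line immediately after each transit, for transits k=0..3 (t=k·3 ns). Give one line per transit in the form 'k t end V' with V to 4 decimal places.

0 0 source 1.7143
1 3 load 1.1429
2 6 source 1.5510
3 9 load 1.4150

Γ_L=-0.333333, Γ_S=-0.714286; launch V₁=2·150/175=1.714286
k=0 src: V=1.7143
k=1 load: inc=1.714286, refl=1.714286·-0.333333=-0.5714; V=0.000000+1.714286+-0.571429=1.1429
k=2 src: inc=-0.571429, refl=-0.571429·-0.714286=0.4082; V=1.714286+-0.571429+0.408163=1.5510
k=3 load: inc=0.408163, refl=0.408163·-0.333333=-0.1361; V=1.142857+0.408163+-0.136054=1.4150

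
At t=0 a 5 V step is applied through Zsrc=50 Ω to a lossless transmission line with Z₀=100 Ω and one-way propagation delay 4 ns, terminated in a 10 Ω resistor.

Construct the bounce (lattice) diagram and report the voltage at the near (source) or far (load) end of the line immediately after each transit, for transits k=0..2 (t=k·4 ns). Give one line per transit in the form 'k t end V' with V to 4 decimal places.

0 0 source 3.3333
1 4 load 0.6061
2 8 source 1.5152

Γ_L=-0.818182, Γ_S=-0.333333; launch V₁=5·100/150=3.333333
k=0 src: V=3.3333
k=1 load: inc=3.333333, refl=3.333333·-0.818182=-2.7273; V=0.000000+3.333333+-2.727273=0.6061
k=2 src: inc=-2.727273, refl=-2.727273·-0.333333=0.9091; V=3.333333+-2.727273+0.909091=1.5152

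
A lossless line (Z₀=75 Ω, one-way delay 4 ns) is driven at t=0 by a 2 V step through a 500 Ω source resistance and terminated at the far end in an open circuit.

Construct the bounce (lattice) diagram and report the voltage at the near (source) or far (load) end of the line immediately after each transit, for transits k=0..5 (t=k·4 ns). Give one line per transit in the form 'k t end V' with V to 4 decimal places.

0 0 source 0.2609
1 4 load 0.5217
2 8 source 0.7146
3 12 load 0.9074
4 16 source 1.0499
5 20 load 1.1924

Γ_L=1.000000, Γ_S=0.739130; launch V₁=2·75/575=0.260870
k=0 src: V=0.2609
k=1 load: inc=0.260870, refl=0.260870·1.000000=0.2609; V=0.000000+0.260870+0.260870=0.5217
k=2 src: inc=0.260870, refl=0.260870·0.739130=0.1928; V=0.260870+0.260870+0.192817=0.7146
k=3 load: inc=0.192817, refl=0.192817·1.000000=0.1928; V=0.521739+0.192817+0.192817=0.9074
k=4 src: inc=0.192817, refl=0.192817·0.739130=0.1425; V=0.714556+0.192817+0.142517=1.0499
k=5 load: inc=0.142517, refl=0.142517·1.000000=0.1425; V=0.907372+0.142517+0.142517=1.1924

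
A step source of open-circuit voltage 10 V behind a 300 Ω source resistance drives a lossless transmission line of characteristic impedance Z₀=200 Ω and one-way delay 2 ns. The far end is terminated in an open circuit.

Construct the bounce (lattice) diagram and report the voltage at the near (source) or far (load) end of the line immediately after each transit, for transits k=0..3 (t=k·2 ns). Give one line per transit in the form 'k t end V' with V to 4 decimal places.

Γ_L=1.000000, Γ_S=0.200000; launch V₁=10·200/500=4.000000
k=0 src: V=4.0000
k=1 load: inc=4.000000, refl=4.000000·1.000000=4.0000; V=0.000000+4.000000+4.000000=8.0000
k=2 src: inc=4.000000, refl=4.000000·0.200000=0.8000; V=4.000000+4.000000+0.800000=8.8000
k=3 load: inc=0.800000, refl=0.800000·1.000000=0.8000; V=8.000000+0.800000+0.800000=9.6000

0 0 source 4.0000
1 2 load 8.0000
2 4 source 8.8000
3 6 load 9.6000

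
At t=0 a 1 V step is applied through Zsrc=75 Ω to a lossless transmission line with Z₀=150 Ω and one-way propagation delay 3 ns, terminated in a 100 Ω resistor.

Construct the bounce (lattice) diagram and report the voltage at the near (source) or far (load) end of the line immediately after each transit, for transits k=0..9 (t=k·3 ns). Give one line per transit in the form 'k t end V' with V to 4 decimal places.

0 0 source 0.6667
1 3 load 0.5333
2 6 source 0.5778
3 9 load 0.5689
4 12 source 0.5719
5 15 load 0.5713
6 18 source 0.5715
7 21 load 0.5714
8 24 source 0.5714
9 27 load 0.5714

Γ_L=-0.200000, Γ_S=-0.333333; launch V₁=1·150/225=0.666667
k=0 src: V=0.6667
k=1 load: inc=0.666667, refl=0.666667·-0.200000=-0.1333; V=0.000000+0.666667+-0.133333=0.5333
k=2 src: inc=-0.133333, refl=-0.133333·-0.333333=0.0444; V=0.666667+-0.133333+0.044444=0.5778
k=3 load: inc=0.044444, refl=0.044444·-0.200000=-0.0089; V=0.533333+0.044444+-0.008889=0.5689
k=4 src: inc=-0.008889, refl=-0.008889·-0.333333=0.0030; V=0.577778+-0.008889+0.002963=0.5719
k=5 load: inc=0.002963, refl=0.002963·-0.200000=-0.0006; V=0.568889+0.002963+-0.000593=0.5713
k=6 src: inc=-0.000593, refl=-0.000593·-0.333333=0.0002; V=0.571852+-0.000593+0.000198=0.5715
k=7 load: inc=0.000198, refl=0.000198·-0.200000=-0.0000; V=0.571259+0.000198+-0.000040=0.5714
k=8 src: inc=-0.000040, refl=-0.000040·-0.333333=0.0000; V=0.571457+-0.000040+0.000013=0.5714
k=9 load: inc=0.000013, refl=0.000013·-0.200000=-0.0000; V=0.571417+0.000013+-0.000003=0.5714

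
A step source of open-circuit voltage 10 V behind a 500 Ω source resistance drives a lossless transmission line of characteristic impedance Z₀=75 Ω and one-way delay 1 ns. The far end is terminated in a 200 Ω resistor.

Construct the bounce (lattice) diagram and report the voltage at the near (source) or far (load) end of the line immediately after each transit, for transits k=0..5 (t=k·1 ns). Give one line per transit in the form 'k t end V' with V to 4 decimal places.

Γ_L=0.454545, Γ_S=0.739130; launch V₁=10·75/575=1.304348
k=0 src: V=1.3043
k=1 load: inc=1.304348, refl=1.304348·0.454545=0.5929; V=0.000000+1.304348+0.592885=1.8972
k=2 src: inc=0.592885, refl=0.592885·0.739130=0.4382; V=1.304348+0.592885+0.438220=2.3355
k=3 load: inc=0.438220, refl=0.438220·0.454545=0.1992; V=1.897233+0.438220+0.199191=2.5346
k=4 src: inc=0.199191, refl=0.199191·0.739130=0.1472; V=2.335453+0.199191+0.147228=2.6819
k=5 load: inc=0.147228, refl=0.147228·0.454545=0.0669; V=2.534644+0.147228+0.066922=2.7488

0 0 source 1.3043
1 1 load 1.8972
2 2 source 2.3355
3 3 load 2.5346
4 4 source 2.6819
5 5 load 2.7488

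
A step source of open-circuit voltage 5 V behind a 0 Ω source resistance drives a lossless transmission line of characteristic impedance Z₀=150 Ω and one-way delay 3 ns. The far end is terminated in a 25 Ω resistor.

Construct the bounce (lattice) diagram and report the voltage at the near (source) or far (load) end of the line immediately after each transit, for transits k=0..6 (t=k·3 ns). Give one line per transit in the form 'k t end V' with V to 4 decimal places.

0 0 source 5.0000
1 3 load 1.4286
2 6 source 5.0000
3 9 load 2.4490
4 12 source 5.0000
5 15 load 3.1778
6 18 source 5.0000

Γ_L=-0.714286, Γ_S=-1.000000; launch V₁=5·150/150=5.000000
k=0 src: V=5.0000
k=1 load: inc=5.000000, refl=5.000000·-0.714286=-3.5714; V=0.000000+5.000000+-3.571429=1.4286
k=2 src: inc=-3.571429, refl=-3.571429·-1.000000=3.5714; V=5.000000+-3.571429+3.571429=5.0000
k=3 load: inc=3.571429, refl=3.571429·-0.714286=-2.5510; V=1.428571+3.571429+-2.551020=2.4490
k=4 src: inc=-2.551020, refl=-2.551020·-1.000000=2.5510; V=5.000000+-2.551020+2.551020=5.0000
k=5 load: inc=2.551020, refl=2.551020·-0.714286=-1.8222; V=2.448980+2.551020+-1.822157=3.1778
k=6 src: inc=-1.822157, refl=-1.822157·-1.000000=1.8222; V=5.000000+-1.822157+1.822157=5.0000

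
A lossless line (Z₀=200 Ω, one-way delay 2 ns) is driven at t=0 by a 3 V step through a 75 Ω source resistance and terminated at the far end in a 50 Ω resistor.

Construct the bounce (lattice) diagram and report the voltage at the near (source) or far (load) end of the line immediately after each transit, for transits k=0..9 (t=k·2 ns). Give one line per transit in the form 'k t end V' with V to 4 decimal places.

Γ_L=-0.600000, Γ_S=-0.454545; launch V₁=3·200/275=2.181818
k=0 src: V=2.1818
k=1 load: inc=2.181818, refl=2.181818·-0.600000=-1.3091; V=0.000000+2.181818+-1.309091=0.8727
k=2 src: inc=-1.309091, refl=-1.309091·-0.454545=0.5950; V=2.181818+-1.309091+0.595041=1.4678
k=3 load: inc=0.595041, refl=0.595041·-0.600000=-0.3570; V=0.872727+0.595041+-0.357025=1.1107
k=4 src: inc=-0.357025, refl=-0.357025·-0.454545=0.1623; V=1.467769+-0.357025+0.162284=1.2730
k=5 load: inc=0.162284, refl=0.162284·-0.600000=-0.0974; V=1.110744+0.162284+-0.097370=1.1757
k=6 src: inc=-0.097370, refl=-0.097370·-0.454545=0.0443; V=1.273028+-0.097370+0.044259=1.2199
k=7 load: inc=0.044259, refl=0.044259·-0.600000=-0.0266; V=1.175657+0.044259+-0.026556=1.1934
k=8 src: inc=-0.026556, refl=-0.026556·-0.454545=0.0121; V=1.219917+-0.026556+0.012071=1.2054
k=9 load: inc=0.012071, refl=0.012071·-0.600000=-0.0072; V=1.193361+0.012071+-0.007242=1.1982

0 0 source 2.1818
1 2 load 0.8727
2 4 source 1.4678
3 6 load 1.1107
4 8 source 1.2730
5 10 load 1.1757
6 12 source 1.2199
7 14 load 1.1934
8 16 source 1.2054
9 18 load 1.1982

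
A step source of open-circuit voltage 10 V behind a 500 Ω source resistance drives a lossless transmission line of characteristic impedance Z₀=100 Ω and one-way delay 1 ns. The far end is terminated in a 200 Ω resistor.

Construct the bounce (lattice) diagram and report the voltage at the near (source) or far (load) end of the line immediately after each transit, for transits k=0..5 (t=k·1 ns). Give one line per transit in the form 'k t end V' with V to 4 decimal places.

0 0 source 1.6667
1 1 load 2.2222
2 2 source 2.5926
3 3 load 2.7160
4 4 source 2.7984
5 5 load 2.8258

Γ_L=0.333333, Γ_S=0.666667; launch V₁=10·100/600=1.666667
k=0 src: V=1.6667
k=1 load: inc=1.666667, refl=1.666667·0.333333=0.5556; V=0.000000+1.666667+0.555556=2.2222
k=2 src: inc=0.555556, refl=0.555556·0.666667=0.3704; V=1.666667+0.555556+0.370370=2.5926
k=3 load: inc=0.370370, refl=0.370370·0.333333=0.1235; V=2.222222+0.370370+0.123457=2.7160
k=4 src: inc=0.123457, refl=0.123457·0.666667=0.0823; V=2.592593+0.123457+0.082305=2.7984
k=5 load: inc=0.082305, refl=0.082305·0.333333=0.0274; V=2.716049+0.082305+0.027435=2.8258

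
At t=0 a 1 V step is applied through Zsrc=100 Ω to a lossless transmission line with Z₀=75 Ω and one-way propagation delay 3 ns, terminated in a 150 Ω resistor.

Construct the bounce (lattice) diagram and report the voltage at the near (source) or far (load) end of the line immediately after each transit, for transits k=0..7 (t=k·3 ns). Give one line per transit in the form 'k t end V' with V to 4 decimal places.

Γ_L=0.333333, Γ_S=0.142857; launch V₁=1·75/175=0.428571
k=0 src: V=0.4286
k=1 load: inc=0.428571, refl=0.428571·0.333333=0.1429; V=0.000000+0.428571+0.142857=0.5714
k=2 src: inc=0.142857, refl=0.142857·0.142857=0.0204; V=0.428571+0.142857+0.020408=0.5918
k=3 load: inc=0.020408, refl=0.020408·0.333333=0.0068; V=0.571429+0.020408+0.006803=0.5986
k=4 src: inc=0.006803, refl=0.006803·0.142857=0.0010; V=0.591837+0.006803+0.000972=0.5996
k=5 load: inc=0.000972, refl=0.000972·0.333333=0.0003; V=0.598639+0.000972+0.000324=0.5999
k=6 src: inc=0.000324, refl=0.000324·0.142857=0.0000; V=0.599611+0.000324+0.000046=0.6000
k=7 load: inc=0.000046, refl=0.000046·0.333333=0.0000; V=0.599935+0.000046+0.000015=0.6000

0 0 source 0.4286
1 3 load 0.5714
2 6 source 0.5918
3 9 load 0.5986
4 12 source 0.5996
5 15 load 0.5999
6 18 source 0.6000
7 21 load 0.6000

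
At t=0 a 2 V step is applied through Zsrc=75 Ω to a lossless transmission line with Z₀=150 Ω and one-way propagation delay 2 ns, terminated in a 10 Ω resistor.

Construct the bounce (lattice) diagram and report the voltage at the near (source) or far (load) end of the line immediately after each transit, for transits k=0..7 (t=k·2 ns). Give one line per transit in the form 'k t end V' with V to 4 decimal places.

0 0 source 1.3333
1 2 load 0.1667
2 4 source 0.5556
3 6 load 0.2153
4 8 source 0.3287
5 10 load 0.2295
6 12 source 0.2625
7 14 load 0.2336

Γ_L=-0.875000, Γ_S=-0.333333; launch V₁=2·150/225=1.333333
k=0 src: V=1.3333
k=1 load: inc=1.333333, refl=1.333333·-0.875000=-1.1667; V=0.000000+1.333333+-1.166667=0.1667
k=2 src: inc=-1.166667, refl=-1.166667·-0.333333=0.3889; V=1.333333+-1.166667+0.388889=0.5556
k=3 load: inc=0.388889, refl=0.388889·-0.875000=-0.3403; V=0.166667+0.388889+-0.340278=0.2153
k=4 src: inc=-0.340278, refl=-0.340278·-0.333333=0.1134; V=0.555556+-0.340278+0.113426=0.3287
k=5 load: inc=0.113426, refl=0.113426·-0.875000=-0.0992; V=0.215278+0.113426+-0.099248=0.2295
k=6 src: inc=-0.099248, refl=-0.099248·-0.333333=0.0331; V=0.328704+-0.099248+0.033083=0.2625
k=7 load: inc=0.033083, refl=0.033083·-0.875000=-0.0289; V=0.229456+0.033083+-0.028947=0.2336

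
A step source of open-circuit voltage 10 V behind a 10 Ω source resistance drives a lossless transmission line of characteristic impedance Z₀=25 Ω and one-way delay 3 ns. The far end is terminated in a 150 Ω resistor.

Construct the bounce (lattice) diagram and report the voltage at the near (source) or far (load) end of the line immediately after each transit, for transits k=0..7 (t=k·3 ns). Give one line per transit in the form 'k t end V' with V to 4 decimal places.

Γ_L=0.714286, Γ_S=-0.428571; launch V₁=10·25/35=7.142857
k=0 src: V=7.1429
k=1 load: inc=7.142857, refl=7.142857·0.714286=5.1020; V=0.000000+7.142857+5.102041=12.2449
k=2 src: inc=5.102041, refl=5.102041·-0.428571=-2.1866; V=7.142857+5.102041+-2.186589=10.0583
k=3 load: inc=-2.186589, refl=-2.186589·0.714286=-1.5618; V=12.244898+-2.186589+-1.561849=8.4965
k=4 src: inc=-1.561849, refl=-1.561849·-0.428571=0.6694; V=10.058309+-1.561849+0.669364=9.1658
k=5 load: inc=0.669364, refl=0.669364·0.714286=0.4781; V=8.496460+0.669364+0.478117=9.6439
k=6 src: inc=0.478117, refl=0.478117·-0.428571=-0.2049; V=9.165824+0.478117+-0.204907=9.4390
k=7 load: inc=-0.204907, refl=-0.204907·0.714286=-0.1464; V=9.643941+-0.204907+-0.146362=9.2927

0 0 source 7.1429
1 3 load 12.2449
2 6 source 10.0583
3 9 load 8.4965
4 12 source 9.1658
5 15 load 9.6439
6 18 source 9.4390
7 21 load 9.2927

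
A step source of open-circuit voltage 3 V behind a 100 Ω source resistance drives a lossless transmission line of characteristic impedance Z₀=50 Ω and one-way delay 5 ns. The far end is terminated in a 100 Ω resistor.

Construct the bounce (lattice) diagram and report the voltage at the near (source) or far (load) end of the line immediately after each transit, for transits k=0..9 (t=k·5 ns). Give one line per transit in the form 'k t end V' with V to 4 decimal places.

0 0 source 1.0000
1 5 load 1.3333
2 10 source 1.4444
3 15 load 1.4815
4 20 source 1.4938
5 25 load 1.4979
6 30 source 1.4993
7 35 load 1.4998
8 40 source 1.4999
9 45 load 1.5000

Γ_L=0.333333, Γ_S=0.333333; launch V₁=3·50/150=1.000000
k=0 src: V=1.0000
k=1 load: inc=1.000000, refl=1.000000·0.333333=0.3333; V=0.000000+1.000000+0.333333=1.3333
k=2 src: inc=0.333333, refl=0.333333·0.333333=0.1111; V=1.000000+0.333333+0.111111=1.4444
k=3 load: inc=0.111111, refl=0.111111·0.333333=0.0370; V=1.333333+0.111111+0.037037=1.4815
k=4 src: inc=0.037037, refl=0.037037·0.333333=0.0123; V=1.444444+0.037037+0.012346=1.4938
k=5 load: inc=0.012346, refl=0.012346·0.333333=0.0041; V=1.481481+0.012346+0.004115=1.4979
k=6 src: inc=0.004115, refl=0.004115·0.333333=0.0014; V=1.493827+0.004115+0.001372=1.4993
k=7 load: inc=0.001372, refl=0.001372·0.333333=0.0005; V=1.497942+0.001372+0.000457=1.4998
k=8 src: inc=0.000457, refl=0.000457·0.333333=0.0002; V=1.499314+0.000457+0.000152=1.4999
k=9 load: inc=0.000152, refl=0.000152·0.333333=0.0001; V=1.499771+0.000152+0.000051=1.5000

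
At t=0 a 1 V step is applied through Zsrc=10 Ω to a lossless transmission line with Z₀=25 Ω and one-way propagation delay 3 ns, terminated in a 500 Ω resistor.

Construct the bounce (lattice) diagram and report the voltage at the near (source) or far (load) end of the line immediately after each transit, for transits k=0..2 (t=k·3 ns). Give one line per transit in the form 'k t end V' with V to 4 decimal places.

0 0 source 0.7143
1 3 load 1.3605
2 6 source 1.0836

Γ_L=0.904762, Γ_S=-0.428571; launch V₁=1·25/35=0.714286
k=0 src: V=0.7143
k=1 load: inc=0.714286, refl=0.714286·0.904762=0.6463; V=0.000000+0.714286+0.646259=1.3605
k=2 src: inc=0.646259, refl=0.646259·-0.428571=-0.2770; V=0.714286+0.646259+-0.276968=1.0836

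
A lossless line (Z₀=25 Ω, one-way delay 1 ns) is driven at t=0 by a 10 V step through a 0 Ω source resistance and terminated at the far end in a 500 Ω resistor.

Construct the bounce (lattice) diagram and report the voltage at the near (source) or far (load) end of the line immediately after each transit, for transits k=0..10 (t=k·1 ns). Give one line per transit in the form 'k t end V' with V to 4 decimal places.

Γ_L=0.904762, Γ_S=-1.000000; launch V₁=10·25/25=10.000000
k=0 src: V=10.0000
k=1 load: inc=10.000000, refl=10.000000·0.904762=9.0476; V=0.000000+10.000000+9.047619=19.0476
k=2 src: inc=9.047619, refl=9.047619·-1.000000=-9.0476; V=10.000000+9.047619+-9.047619=10.0000
k=3 load: inc=-9.047619, refl=-9.047619·0.904762=-8.1859; V=19.047619+-9.047619+-8.185941=1.8141
k=4 src: inc=-8.185941, refl=-8.185941·-1.000000=8.1859; V=10.000000+-8.185941+8.185941=10.0000
k=5 load: inc=8.185941, refl=8.185941·0.904762=7.4063; V=1.814059+8.185941+7.406328=17.4063
k=6 src: inc=7.406328, refl=7.406328·-1.000000=-7.4063; V=10.000000+7.406328+-7.406328=10.0000
k=7 load: inc=-7.406328, refl=-7.406328·0.904762=-6.7010; V=17.406328+-7.406328+-6.700963=3.2990
k=8 src: inc=-6.700963, refl=-6.700963·-1.000000=6.7010; V=10.000000+-6.700963+6.700963=10.0000
k=9 load: inc=6.700963, refl=6.700963·0.904762=6.0628; V=3.299037+6.700963+6.062776=16.0628
k=10 src: inc=6.062776, refl=6.062776·-1.000000=-6.0628; V=10.000000+6.062776+-6.062776=10.0000

0 0 source 10.0000
1 1 load 19.0476
2 2 source 10.0000
3 3 load 1.8141
4 4 source 10.0000
5 5 load 17.4063
6 6 source 10.0000
7 7 load 3.2990
8 8 source 10.0000
9 9 load 16.0628
10 10 source 10.0000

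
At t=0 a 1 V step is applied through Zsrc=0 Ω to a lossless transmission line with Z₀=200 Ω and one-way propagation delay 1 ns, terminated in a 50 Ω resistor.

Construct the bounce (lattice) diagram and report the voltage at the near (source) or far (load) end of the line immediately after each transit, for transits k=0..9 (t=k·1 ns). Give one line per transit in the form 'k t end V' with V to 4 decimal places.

0 0 source 1.0000
1 1 load 0.4000
2 2 source 1.0000
3 3 load 0.6400
4 4 source 1.0000
5 5 load 0.7840
6 6 source 1.0000
7 7 load 0.8704
8 8 source 1.0000
9 9 load 0.9222

Γ_L=-0.600000, Γ_S=-1.000000; launch V₁=1·200/200=1.000000
k=0 src: V=1.0000
k=1 load: inc=1.000000, refl=1.000000·-0.600000=-0.6000; V=0.000000+1.000000+-0.600000=0.4000
k=2 src: inc=-0.600000, refl=-0.600000·-1.000000=0.6000; V=1.000000+-0.600000+0.600000=1.0000
k=3 load: inc=0.600000, refl=0.600000·-0.600000=-0.3600; V=0.400000+0.600000+-0.360000=0.6400
k=4 src: inc=-0.360000, refl=-0.360000·-1.000000=0.3600; V=1.000000+-0.360000+0.360000=1.0000
k=5 load: inc=0.360000, refl=0.360000·-0.600000=-0.2160; V=0.640000+0.360000+-0.216000=0.7840
k=6 src: inc=-0.216000, refl=-0.216000·-1.000000=0.2160; V=1.000000+-0.216000+0.216000=1.0000
k=7 load: inc=0.216000, refl=0.216000·-0.600000=-0.1296; V=0.784000+0.216000+-0.129600=0.8704
k=8 src: inc=-0.129600, refl=-0.129600·-1.000000=0.1296; V=1.000000+-0.129600+0.129600=1.0000
k=9 load: inc=0.129600, refl=0.129600·-0.600000=-0.0778; V=0.870400+0.129600+-0.077760=0.9222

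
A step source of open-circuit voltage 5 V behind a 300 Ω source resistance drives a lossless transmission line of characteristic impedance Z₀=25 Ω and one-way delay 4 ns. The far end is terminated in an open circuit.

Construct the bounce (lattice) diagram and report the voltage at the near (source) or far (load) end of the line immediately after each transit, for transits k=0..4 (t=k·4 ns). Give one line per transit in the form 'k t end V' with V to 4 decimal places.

0 0 source 0.3846
1 4 load 0.7692
2 8 source 1.0947
3 12 load 1.4201
4 16 source 1.6955

Γ_L=1.000000, Γ_S=0.846154; launch V₁=5·25/325=0.384615
k=0 src: V=0.3846
k=1 load: inc=0.384615, refl=0.384615·1.000000=0.3846; V=0.000000+0.384615+0.384615=0.7692
k=2 src: inc=0.384615, refl=0.384615·0.846154=0.3254; V=0.384615+0.384615+0.325444=1.0947
k=3 load: inc=0.325444, refl=0.325444·1.000000=0.3254; V=0.769231+0.325444+0.325444=1.4201
k=4 src: inc=0.325444, refl=0.325444·0.846154=0.2754; V=1.094675+0.325444+0.275376=1.6955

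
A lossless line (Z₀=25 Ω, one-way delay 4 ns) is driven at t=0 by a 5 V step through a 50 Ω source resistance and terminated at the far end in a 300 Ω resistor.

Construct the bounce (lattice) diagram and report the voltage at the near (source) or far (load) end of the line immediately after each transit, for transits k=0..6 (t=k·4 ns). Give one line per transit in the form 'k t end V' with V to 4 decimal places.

0 0 source 1.6667
1 4 load 3.0769
2 8 source 3.5470
3 12 load 3.9448
4 16 source 4.0774
5 20 load 4.1896
6 24 source 4.2269

Γ_L=0.846154, Γ_S=0.333333; launch V₁=5·25/75=1.666667
k=0 src: V=1.6667
k=1 load: inc=1.666667, refl=1.666667·0.846154=1.4103; V=0.000000+1.666667+1.410256=3.0769
k=2 src: inc=1.410256, refl=1.410256·0.333333=0.4701; V=1.666667+1.410256+0.470085=3.5470
k=3 load: inc=0.470085, refl=0.470085·0.846154=0.3978; V=3.076923+0.470085+0.397765=3.9448
k=4 src: inc=0.397765, refl=0.397765·0.333333=0.1326; V=3.547009+0.397765+0.132588=4.0774
k=5 load: inc=0.132588, refl=0.132588·0.846154=0.1122; V=3.944773+0.132588+0.112190=4.1896
k=6 src: inc=0.112190, refl=0.112190·0.333333=0.0374; V=4.077361+0.112190+0.037397=4.2269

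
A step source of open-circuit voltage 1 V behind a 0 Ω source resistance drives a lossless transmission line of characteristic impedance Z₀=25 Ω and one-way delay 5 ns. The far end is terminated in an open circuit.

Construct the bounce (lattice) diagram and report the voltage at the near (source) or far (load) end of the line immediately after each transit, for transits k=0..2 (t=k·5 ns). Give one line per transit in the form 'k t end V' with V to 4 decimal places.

0 0 source 1.0000
1 5 load 2.0000
2 10 source 1.0000

Γ_L=1.000000, Γ_S=-1.000000; launch V₁=1·25/25=1.000000
k=0 src: V=1.0000
k=1 load: inc=1.000000, refl=1.000000·1.000000=1.0000; V=0.000000+1.000000+1.000000=2.0000
k=2 src: inc=1.000000, refl=1.000000·-1.000000=-1.0000; V=1.000000+1.000000+-1.000000=1.0000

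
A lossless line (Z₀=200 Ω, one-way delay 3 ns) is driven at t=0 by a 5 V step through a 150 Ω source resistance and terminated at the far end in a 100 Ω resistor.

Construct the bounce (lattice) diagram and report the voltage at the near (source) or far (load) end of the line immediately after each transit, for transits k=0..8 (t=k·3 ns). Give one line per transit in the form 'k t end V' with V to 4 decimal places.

0 0 source 2.8571
1 3 load 1.9048
2 6 source 2.0408
3 9 load 1.9955
4 12 source 2.0019
5 15 load 1.9998
6 18 source 2.0001
7 21 load 2.0000
8 24 source 2.0000

Γ_L=-0.333333, Γ_S=-0.142857; launch V₁=5·200/350=2.857143
k=0 src: V=2.8571
k=1 load: inc=2.857143, refl=2.857143·-0.333333=-0.9524; V=0.000000+2.857143+-0.952381=1.9048
k=2 src: inc=-0.952381, refl=-0.952381·-0.142857=0.1361; V=2.857143+-0.952381+0.136054=2.0408
k=3 load: inc=0.136054, refl=0.136054·-0.333333=-0.0454; V=1.904762+0.136054+-0.045351=1.9955
k=4 src: inc=-0.045351, refl=-0.045351·-0.142857=0.0065; V=2.040816+-0.045351+0.006479=2.0019
k=5 load: inc=0.006479, refl=0.006479·-0.333333=-0.0022; V=1.995465+0.006479+-0.002160=1.9998
k=6 src: inc=-0.002160, refl=-0.002160·-0.142857=0.0003; V=2.001944+-0.002160+0.000309=2.0001
k=7 load: inc=0.000309, refl=0.000309·-0.333333=-0.0001; V=1.999784+0.000309+-0.000103=2.0000
k=8 src: inc=-0.000103, refl=-0.000103·-0.142857=0.0000; V=2.000093+-0.000103+0.000015=2.0000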